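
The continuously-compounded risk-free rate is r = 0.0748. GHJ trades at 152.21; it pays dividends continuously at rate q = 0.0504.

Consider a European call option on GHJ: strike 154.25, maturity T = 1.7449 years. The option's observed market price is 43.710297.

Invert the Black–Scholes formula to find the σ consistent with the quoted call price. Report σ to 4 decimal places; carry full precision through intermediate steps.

sigma = 0.5902

At σ = 0.5902 the Black–Scholes value reproduces the quote:
σ√T = 0.5902·√1.7449 = 0.779623
d₁ = (ln(S/K) + (r−q+σ²/2)T) / (σ√T) = (ln(152.21/154.25) + (0.0748−0.0504+0.5902²/2)·1.7449) / 0.779623 = (-0.013314 + 0.346481) / 0.779623 = 0.427345
d₂ = d₁ − σ√T = 0.427345 − 0.779623 = -0.352278
e^{−rT} = 0.877640
e^{−qT} = 0.915813
N(d₁) = 0.665436,  N(d₂) = 0.362315
V = S·e^{−qT}·N(d₁) − K·e^{−rT}·N(d₂) = 92.759052 − 49.048756 = 43.710297 (equal to the quote); since ∂V/∂σ > 0 for all σ, the implied volatility is unique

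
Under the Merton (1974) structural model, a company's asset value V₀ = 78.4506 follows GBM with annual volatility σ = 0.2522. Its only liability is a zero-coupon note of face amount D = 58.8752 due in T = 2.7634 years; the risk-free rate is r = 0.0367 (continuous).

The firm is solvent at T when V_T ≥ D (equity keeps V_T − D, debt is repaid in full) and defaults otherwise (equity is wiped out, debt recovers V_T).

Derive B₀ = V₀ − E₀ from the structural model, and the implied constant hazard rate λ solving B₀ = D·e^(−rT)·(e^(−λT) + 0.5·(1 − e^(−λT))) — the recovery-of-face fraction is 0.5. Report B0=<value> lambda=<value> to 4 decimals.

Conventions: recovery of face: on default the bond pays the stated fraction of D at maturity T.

With assets at 78.4506 and a single debt payment of 58.8752 at 2.7634 years:
d₁ = [ln(V₀/D) + (r + σ²/2)T] / (σ√T)
   = [ln(78.4506/58.8752) + (0.0367 + 0.5·0.2522²)·2.7634] / (0.2522·√2.7634)
   = [0.287049 + 0.189300] / 0.419244 = 1.136209
d₂ = d₁ − σ√T = 1.136209 − 0.419244 = 0.716965
N(d₁) = 0.872065,  N(d₂) = 0.763302,  e^(−rT) = 0.903556
E₀ = V₀·N(d₁) − D·e^(−rT)·N(d₂)
   = 78.4506·0.872065 − 58.8752·0.903556·0.763302 = 27.808627
B₀ = V₀ − E₀ = 78.4506 − 27.808627 = 50.641973
e^(−λT) = (B₀·e^(rT)/D − 0.5)/(1 − 0.5) = (50.6420·1.106738/58.8752 − 0.5)/0.5 = 0.90393973
λ = −ln(0.90393973)/2.7634 = 0.036546

B0=50.6420 lambda=0.0365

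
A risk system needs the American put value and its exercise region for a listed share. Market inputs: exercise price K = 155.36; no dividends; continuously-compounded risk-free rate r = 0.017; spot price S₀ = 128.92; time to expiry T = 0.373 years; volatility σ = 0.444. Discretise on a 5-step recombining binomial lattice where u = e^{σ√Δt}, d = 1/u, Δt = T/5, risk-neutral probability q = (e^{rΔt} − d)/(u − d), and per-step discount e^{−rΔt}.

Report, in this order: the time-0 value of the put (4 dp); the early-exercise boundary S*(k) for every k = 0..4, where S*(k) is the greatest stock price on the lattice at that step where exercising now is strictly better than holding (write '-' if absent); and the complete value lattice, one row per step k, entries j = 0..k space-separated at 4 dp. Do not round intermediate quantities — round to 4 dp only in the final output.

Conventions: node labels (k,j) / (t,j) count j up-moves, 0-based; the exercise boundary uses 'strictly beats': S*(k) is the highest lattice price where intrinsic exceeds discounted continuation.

params: Δt=0.07460 u=1.12893 d=0.88580 q=0.47494 e^(-rΔt)=0.99873
t_5 payoffs: 85.0550 65.7575 41.1633 9.8184 0.0000 0.0000
t_4: node(4,0) S=79.3694 payoff=75.9906 vs cont=75.7937 → 75.9906 [stop]  node(4,1) S=101.1549 payoff=54.2051 vs cont=54.0082 → 54.2051 [stop]  node(4,2) S=128.9200 payoff=26.4400 vs cont=26.2431 → 26.4400 [stop]  node(4,3) S=164.3062 payoff=0.0000 vs cont=5.1487 → 5.1487 [wait]  node(4,4) S=209.4052 payoff=0.0000 vs cont=0.0000 → 0.0000 [wait]  ⇒ S*(4)=128.9200
t_3: node(3,0) S=89.6025 payoff=65.7575 vs cont=65.5606 → 65.7575 [stop]  node(3,1) S=114.1967 payoff=41.1633 vs cont=40.9664 → 41.1633 [stop]  node(3,2) S=145.5416 payoff=9.8184 vs cont=16.3073 → 16.3073 [wait]  node(3,3) S=185.4900 payoff=0.0000 vs cont=2.7000 → 2.7000 [wait]  ⇒ S*(3)=114.1967
t_2: node(2,0) S=101.1549 payoff=54.2051 vs cont=54.0082 → 54.2051 [stop]  node(2,1) S=128.9200 payoff=26.4400 vs cont=29.3210 → 29.3210 [wait]  node(2,2) S=164.3062 payoff=0.0000 vs cont=9.8321 → 9.8321 [wait]  ⇒ S*(2)=101.1549
t_1: node(1,0) S=114.1967 payoff=41.1633 vs cont=42.3330 → 42.3330 [wait]  node(1,1) S=145.5416 payoff=9.8184 vs cont=20.0395 → 20.0395 [wait]  ⇒ S*(1)=-
t_0: node(0,0) S=128.9200 payoff=26.4400 vs cont=31.7047 → 31.7047 [wait]  ⇒ S*(0)=-

price = 31.7047
boundary = - - 101.1549 114.1967 128.9200
tree:
31.7047
42.3330 20.0395
54.2051 29.3210 9.8321
65.7575 41.1633 16.3073 2.7000
75.9906 54.2051 26.4400 5.1487 0.0000
85.0550 65.7575 41.1633 9.8184 0.0000 0.0000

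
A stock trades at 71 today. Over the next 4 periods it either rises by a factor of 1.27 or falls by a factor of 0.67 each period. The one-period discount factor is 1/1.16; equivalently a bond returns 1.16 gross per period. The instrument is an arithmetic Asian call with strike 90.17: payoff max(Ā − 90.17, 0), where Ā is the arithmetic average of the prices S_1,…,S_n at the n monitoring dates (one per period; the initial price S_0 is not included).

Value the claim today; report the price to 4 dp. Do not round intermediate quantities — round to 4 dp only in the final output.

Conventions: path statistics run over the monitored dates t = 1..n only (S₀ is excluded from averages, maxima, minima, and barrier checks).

price = 12.1438

Set p* = 0.8167 (from d < R < u); the path-dependent value is the discounted p*-expectation over all price paths.
Enumerate all 2^4 = 16 price paths (U = up ×1.27, D = down ×0.67); each path with k up-moves has probability p*^k·(1−p*)^(4−k).
DDDD: Ā=28.7758, payoff=0.0000, prob=0.001130
UDDD: Ā=54.5453, payoff=0.0000, prob=0.005032
DUDD: Ā=43.8953, payoff=0.0000, prob=0.005032
UUDD: Ā=83.2044, payoff=0.0000, prob=0.022417
DDUD: Ā=36.7598, payoff=0.0000, prob=0.005032
UDUD: Ā=69.6789, payoff=0.0000, prob=0.022417
DUUD: Ā=59.0289, payoff=0.0000, prob=0.022417
UUUD: Ā=111.8907, payoff=21.7207, prob=0.099856
DDDU: Ā=31.9790, payoff=0.0000, prob=0.005032
UDDU: Ā=60.6169, payoff=0.0000, prob=0.022417
DUDU: Ā=49.9669, payoff=0.0000, prob=0.022417
UUDU: Ā=94.7133, payoff=4.5433, prob=0.099856
DDUU: Ā=42.8314, payoff=0.0000, prob=0.022417
UDUU: Ā=81.1878, payoff=0.0000, prob=0.099856
DUUU: Ā=70.5378, payoff=0.0000, prob=0.099856
UUUU: Ā=133.7059, payoff=43.5359, prob=0.444815
Price = Σ prob·payoff / R^4 = 21.988061 / 1.810639 = 12.1438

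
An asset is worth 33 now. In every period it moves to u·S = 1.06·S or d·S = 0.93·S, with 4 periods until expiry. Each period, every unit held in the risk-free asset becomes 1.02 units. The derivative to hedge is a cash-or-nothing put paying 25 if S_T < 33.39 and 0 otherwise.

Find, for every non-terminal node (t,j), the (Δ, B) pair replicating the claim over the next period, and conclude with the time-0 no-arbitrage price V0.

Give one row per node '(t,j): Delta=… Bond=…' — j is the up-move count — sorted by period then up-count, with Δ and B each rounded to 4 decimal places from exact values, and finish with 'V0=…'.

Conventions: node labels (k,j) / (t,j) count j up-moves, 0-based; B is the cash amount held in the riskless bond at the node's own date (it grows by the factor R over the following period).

(0,0): Delta=-2.4295 Bond=88.5321
(1,0): Delta=-2.8867 Bond=104.3331
(1,1): Delta=-2.2512 Bond=84.0670
(2,0): Delta=0.0000 Bond=24.0292
(2,1): Delta=-4.0123 Bond=143.0378
(2,2): Delta=-1.5645 Bond=60.2863
(3,0): Delta=0.0000 Bond=24.5098
(3,1): Delta=0.0000 Bond=24.5098
(3,2): Delta=-5.5768 Bond=199.8492
(3,3): Delta=0.0000 Bond=0.0000
V0=8.3583

Risk-neutral probability p* = (R−d)/(u−d) = (1.02−0.93)/(1.06−0.93) = 0.6923.
Terminal payoffs: V(4,0)=25.0000, V(4,1)=25.0000, V(4,2)=25.0000, V(4,3)=0.0000, V(4,4)=0.0000
  t=3,j=0: stock 26.5438 → up 28.1364 (V=25.0000), down 24.6857 (V=25.0000). Price 24.5098; hedge Δ=0.0000, bond B=24.5098.
  t=3,j=1: stock 30.2542 → up 32.0695 (V=25.0000), down 28.1364 (V=25.0000). Price 24.5098; hedge Δ=0.0000, bond B=24.5098.
  t=3,j=2: stock 34.4833 → up 36.5523 (V=0.0000), down 32.0695 (V=25.0000). Price 7.5415; hedge Δ=-5.5768, bond B=199.8492.
  t=3,j=3: stock 39.3035 → up 41.6617 (V=0.0000), down 36.5523 (V=0.0000). Price 0.0000; hedge Δ=0.0000, bond B=0.0000.
  t=2,j=0: stock 28.5417 → up 30.2542 (V=24.5098), down 26.5438 (V=24.5098). Price 24.0292; hedge Δ=0.0000, bond B=24.0292.
  t=2,j=1: stock 32.5314 → up 34.4833 (V=7.5415), down 30.2542 (V=24.5098). Price 12.5123; hedge Δ=-4.0123, bond B=143.0378.
  t=2,j=2: stock 37.0788 → up 39.3035 (V=0.0000), down 34.4833 (V=7.5415). Price 2.2750; hedge Δ=-1.5645, bond B=60.2863.
  t=1,j=0: stock 30.6900 → up 32.5314 (V=12.5123), down 28.5417 (V=24.0292). Price 15.7411; hedge Δ=-2.8867, bond B=104.3331.
  t=1,j=1: stock 34.9800 → up 37.0788 (V=2.2750), down 32.5314 (V=12.5123). Price 5.3185; hedge Δ=-2.2512, bond B=84.0670.
  t=0,j=0: stock 33.0000 → up 34.9800 (V=5.3185), down 30.6900 (V=15.7411). Price 8.3583; hedge Δ=-2.4295, bond B=88.5321.
Verification: the root portfolio costs Δ(0,0)·S0 + B(0,0) = 8.3583, matching V0.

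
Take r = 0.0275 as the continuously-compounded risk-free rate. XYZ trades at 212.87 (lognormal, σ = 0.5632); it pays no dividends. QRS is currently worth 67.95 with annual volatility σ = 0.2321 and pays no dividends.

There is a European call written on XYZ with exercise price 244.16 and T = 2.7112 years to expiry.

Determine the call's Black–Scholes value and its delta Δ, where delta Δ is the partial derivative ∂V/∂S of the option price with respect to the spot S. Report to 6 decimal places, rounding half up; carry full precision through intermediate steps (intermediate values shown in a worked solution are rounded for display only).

σ√T = 0.5632·√2.7112 = 0.927349
d₁ = (ln(S/K) + (r+σ²/2)T) / (σ√T) = (ln(212.87/244.16) + (0.0275+0.5632²/2)·2.7112) / 0.927349 = (-0.137142 + 0.504547) / 0.927349 = 0.396188
d₂ = d₁ − σ√T = 0.396188 − 0.927349 = -0.531162
e^{−rT} = 0.928154
N(d₁) = 0.654017,  N(d₂) = 0.297653
Call price V = S·N(d₁) − K·e^{−rT}·N(d₂) = 139.220536 − 67.453600 = 71.766935
Δ = N(d₁) = 0.654017

price = 71.766935
Δ = 0.654017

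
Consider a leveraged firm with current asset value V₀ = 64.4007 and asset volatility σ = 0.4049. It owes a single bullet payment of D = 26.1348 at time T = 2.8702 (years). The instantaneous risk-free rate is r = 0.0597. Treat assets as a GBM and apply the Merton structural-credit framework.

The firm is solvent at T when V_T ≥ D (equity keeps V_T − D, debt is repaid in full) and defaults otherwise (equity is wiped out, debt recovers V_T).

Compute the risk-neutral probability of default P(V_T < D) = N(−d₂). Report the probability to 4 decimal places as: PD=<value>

PD=0.1109

With assets at 64.4007 and a single debt payment of 26.1348 at 2.8702 years:
d₁ = [ln(V₀/D) + (r + σ²/2)T] / (σ√T)
   = [ln(64.4007/26.1348) + (0.0597 + 0.5·0.4049²)·2.8702] / (0.4049·√2.8702)
   = [0.901857 + 0.406627] / 0.685968 = 1.907500
d₂ = d₁ − σ√T = 1.907500 − 0.685968 = 1.221532
risk-neutral PD = N(−d₂) = N(-1.221532) = 0.110942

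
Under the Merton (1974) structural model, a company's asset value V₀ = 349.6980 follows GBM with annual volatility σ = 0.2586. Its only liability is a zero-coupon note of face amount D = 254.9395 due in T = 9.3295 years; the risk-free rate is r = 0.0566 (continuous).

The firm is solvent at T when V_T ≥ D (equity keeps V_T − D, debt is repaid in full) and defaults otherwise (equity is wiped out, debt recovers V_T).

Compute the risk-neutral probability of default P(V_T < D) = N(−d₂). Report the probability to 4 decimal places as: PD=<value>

PD=0.2502

Equity is a call on the firm's assets struck at D = 254.9395:
d₁ = [ln(V₀/D) + (r + σ²/2)T] / (σ√T)
   = [ln(349.6980/254.9395) + (0.0566 + 0.5·0.2586²)·9.3295] / (0.2586·√9.3295)
   = [0.316044 + 0.840000] / 0.789874 = 1.463580
d₂ = d₁ − σ√T = 1.463580 − 0.789874 = 0.673706
risk-neutral PD = N(−d₂) = N(-0.673706) = 0.250249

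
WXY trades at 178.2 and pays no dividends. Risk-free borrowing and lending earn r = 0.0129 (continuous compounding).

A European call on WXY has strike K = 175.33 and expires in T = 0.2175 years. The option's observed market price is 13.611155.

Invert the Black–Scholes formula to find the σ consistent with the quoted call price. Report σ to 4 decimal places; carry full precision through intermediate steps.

sigma = 0.3614

At σ = 0.3614 the Black–Scholes value reproduces the quote:
σ√T = 0.3614·√0.2175 = 0.168546
d₁ = (ln(S/K) + (r+σ²/2)T) / (σ√T) = (ln(178.2/175.33) + (0.0129+0.3614²/2)·0.2175) / 0.168546 = (0.016237 + 0.017010) / 0.168546 = 0.197253
d₂ = d₁ − σ√T = 0.197253 − 0.168546 = 0.028707
e^{−rT} = 0.997198
N(d₁) = 0.578185,  N(d₂) = 0.511451
V = S·N(d₁) − K·e^{−rT}·N(d₂) = 103.032620 − 89.421465 = 13.611155 (the quoted price), and the Black–Scholes price is strictly increasing in σ, so σ is unique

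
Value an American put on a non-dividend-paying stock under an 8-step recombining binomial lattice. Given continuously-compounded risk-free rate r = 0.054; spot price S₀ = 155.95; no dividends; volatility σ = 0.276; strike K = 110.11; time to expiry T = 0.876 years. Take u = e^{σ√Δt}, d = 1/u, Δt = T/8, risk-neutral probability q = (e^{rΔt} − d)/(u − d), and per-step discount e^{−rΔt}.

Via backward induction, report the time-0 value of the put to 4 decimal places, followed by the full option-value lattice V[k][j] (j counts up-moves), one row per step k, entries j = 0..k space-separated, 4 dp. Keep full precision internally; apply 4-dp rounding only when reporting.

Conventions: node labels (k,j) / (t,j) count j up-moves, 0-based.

price = 0.8665
tree:
0.8665
1.5395 0.2290
2.6971 0.4435 0.0253
4.6433 0.8558 0.0519 0.0000
7.8155 1.6447 0.1065 0.0000 0.0000
12.7615 3.1469 0.2184 0.0000 0.0000 0.0000
19.9530 5.9895 0.4480 0.0000 0.0000 0.0000 0.0000
27.8223 11.3312 0.9189 0.0000 0.0000 0.0000 0.0000 0.0000
35.0047 19.9530 1.8849 0.0000 0.0000 0.0000 0.0000 0.0000 0.0000

params: Δt=0.10950 u=1.09563 d=0.91272 q=0.50961 e^(-rΔt)=0.99410
t_8 payoffs: 35.0047 19.9530 1.8849 0.0000 0.0000 0.0000 0.0000 0.0000 0.0000
k=7: node(7,0) S=82.2877 payoff=27.8223 vs cont=27.1732 → 27.8223 [stop]  node(7,1) S=98.7788 payoff=11.3312 vs cont=10.6821 → 11.3312 [stop]  node(7,2) S=118.5748 payoff=0.0000 vs cont=0.9189 → 0.9189 [wait]  node(7,3) S=142.3381 payoff=0.0000 vs cont=0.0000 → 0.0000 [wait]  node(7,4) S=170.8637 payoff=0.0000 vs cont=0.0000 → 0.0000 [wait]  node(7,5) S=205.1060 payoff=0.0000 vs cont=0.0000 → 0.0000 [wait]  node(7,6) S=246.2108 payoff=0.0000 vs cont=0.0000 → 0.0000 [wait]  node(7,7) S=295.5534 payoff=0.0000 vs cont=0.0000 → 0.0000 [wait]
k=6: node(6,0) S=90.1570 payoff=19.9530 vs cont=19.3039 → 19.9530 [stop]  node(6,1) S=108.2251 payoff=1.8849 vs cont=5.9895 → 5.9895 [wait]  node(6,2) S=129.9142 payoff=0.0000 vs cont=0.4480 → 0.4480 [wait]  node(6,3) S=155.9500 payoff=0.0000 vs cont=0.0000 → 0.0000 [wait]  node(6,4) S=187.2036 payoff=0.0000 vs cont=0.0000 → 0.0000 [wait]  node(6,5) S=224.7206 payoff=0.0000 vs cont=0.0000 → 0.0000 [wait]  node(6,6) S=269.7563 payoff=0.0000 vs cont=0.0000 → 0.0000 [wait]
k=5: node(5,0) S=98.7788 payoff=11.3312 vs cont=12.7615 → 12.7615 [wait]  node(5,1) S=118.5748 payoff=0.0000 vs cont=3.1469 → 3.1469 [wait]  node(5,2) S=142.3381 payoff=0.0000 vs cont=0.2184 → 0.2184 [wait]  node(5,3) S=170.8637 payoff=0.0000 vs cont=0.0000 → 0.0000 [wait]  node(5,4) S=205.1060 payoff=0.0000 vs cont=0.0000 → 0.0000 [wait]  node(5,5) S=246.2108 payoff=0.0000 vs cont=0.0000 → 0.0000 [wait]
k=4: node(4,0) S=108.2251 payoff=1.8849 vs cont=7.8155 → 7.8155 [wait]  node(4,1) S=129.9142 payoff=0.0000 vs cont=1.6447 → 1.6447 [wait]  node(4,2) S=155.9500 payoff=0.0000 vs cont=0.1065 → 0.1065 [wait]  node(4,3) S=187.2036 payoff=0.0000 vs cont=0.0000 → 0.0000 [wait]  node(4,4) S=224.7206 payoff=0.0000 vs cont=0.0000 → 0.0000 [wait]
k=3: node(3,0) S=118.5748 payoff=0.0000 vs cont=4.6433 → 4.6433 [wait]  node(3,1) S=142.3381 payoff=0.0000 vs cont=0.8558 → 0.8558 [wait]  node(3,2) S=170.8637 payoff=0.0000 vs cont=0.0519 → 0.0519 [wait]  node(3,3) S=205.1060 payoff=0.0000 vs cont=0.0000 → 0.0000 [wait]
k=2: node(2,0) S=129.9142 payoff=0.0000 vs cont=2.6971 → 2.6971 [wait]  node(2,1) S=155.9500 payoff=0.0000 vs cont=0.4435 → 0.4435 [wait]  node(2,2) S=187.2036 payoff=0.0000 vs cont=0.0253 → 0.0253 [wait]
k=1: node(1,0) S=142.3381 payoff=0.0000 vs cont=1.5395 → 1.5395 [wait]  node(1,1) S=170.8637 payoff=0.0000 vs cont=0.2290 → 0.2290 [wait]
k=0: node(0,0) S=155.9500 payoff=0.0000 vs cont=0.8665 → 0.8665 [wait]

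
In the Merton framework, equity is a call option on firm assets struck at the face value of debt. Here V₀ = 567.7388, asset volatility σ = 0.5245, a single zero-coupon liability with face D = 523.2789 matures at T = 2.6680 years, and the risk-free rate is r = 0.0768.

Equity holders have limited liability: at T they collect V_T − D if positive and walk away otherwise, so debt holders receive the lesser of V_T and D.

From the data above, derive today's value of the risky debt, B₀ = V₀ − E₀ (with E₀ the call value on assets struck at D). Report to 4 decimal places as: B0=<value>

With assets at 567.7388 and a single debt payment of 523.2789 at 2.6680 years:
d₁ = [ln(V₀/D) + (r + σ²/2)T] / (σ√T)
   = [ln(567.7388/523.2789) + (0.0768 + 0.5·0.5245²)·2.6680] / (0.5245·√2.6680)
   = [0.081547 + 0.571886] / 0.856719 = 0.762716
d₂ = d₁ − σ√T = 0.762716 − 0.856719 = -0.094003
N(d₁) = 0.777184,  N(d₂) = 0.462553,  e^(−rT) = 0.814727
E₀ = V₀·N(d₁) − D·e^(−rT)·N(d₂)
   = 567.7388·0.777184 − 523.2789·0.814727·0.462553 = 244.037201
B₀ = V₀ − E₀ = 567.7388 − 244.037201 = 323.701599

B0=323.7016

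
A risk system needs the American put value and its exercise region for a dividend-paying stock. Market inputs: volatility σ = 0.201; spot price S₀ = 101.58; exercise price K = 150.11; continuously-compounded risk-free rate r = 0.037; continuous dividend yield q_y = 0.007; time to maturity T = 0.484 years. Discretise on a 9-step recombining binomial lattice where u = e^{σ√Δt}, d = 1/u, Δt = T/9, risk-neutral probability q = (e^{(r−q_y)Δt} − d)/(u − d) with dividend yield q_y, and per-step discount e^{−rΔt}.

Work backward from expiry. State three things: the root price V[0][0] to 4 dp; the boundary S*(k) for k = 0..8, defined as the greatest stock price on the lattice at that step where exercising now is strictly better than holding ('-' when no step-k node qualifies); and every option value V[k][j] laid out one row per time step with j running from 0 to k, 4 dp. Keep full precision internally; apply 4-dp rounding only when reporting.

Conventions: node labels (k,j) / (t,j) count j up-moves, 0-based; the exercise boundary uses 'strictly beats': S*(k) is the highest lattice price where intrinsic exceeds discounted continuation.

Δt=0.05378  u=1.04772  d=0.95446  q=0.50566  discount=0.99801
step 9 (expiry): payoffs max(K−S,0) = 83.3343 76.8098 69.6479 61.7861 53.1562 43.6831 33.2844 21.8696 9.3396 0.0000
step 8: (k=8,j=0): S=69.9619, K−S=80.1481, hold=79.8760 ⇒ V=80.1481 exercise | (k=8,j=1): S=76.7977, K−S=73.3123, hold=73.0428 ⇒ V=73.3123 exercise | (k=8,j=2): S=84.3014, K−S=65.8086, hold=65.5419 ⇒ V=65.8086 exercise | (k=8,j=3): S=92.5383, K−S=57.5717, hold=57.3081 ⇒ V=57.5717 exercise | (k=8,j=4): S=101.5800, K−S=48.5300, hold=48.2698 ⇒ V=48.5300 exercise | (k=8,j=5): S=111.5051, K−S=38.6049, hold=38.3484 ⇒ V=38.6049 exercise | (k=8,j=6): S=122.4000, K−S=27.7100, hold=27.4577 ⇒ V=27.7100 exercise | (k=8,j=7): S=134.3594, K−S=15.7506, hold=15.5028 ⇒ V=15.7506 exercise | (k=8,j=8): S=147.4874, K−S=2.6226, hold=4.6077 ⇒ V=4.6077 continue  boundary S*=134.3594
step 7: (k=7,j=0): S=73.3002, K−S=76.8098, hold=76.5390 ⇒ V=76.8098 exercise | (k=7,j=1): S=80.4621, K−S=69.6479, hold=69.3798 ⇒ V=69.6479 exercise | (k=7,j=2): S=88.3239, K−S=61.7861, hold=61.5210 ⇒ V=61.7861 exercise | (k=7,j=3): S=96.9538, K−S=53.1562, hold=52.8943 ⇒ V=53.1562 exercise | (k=7,j=4): S=106.4269, K−S=43.6831, hold=43.4247 ⇒ V=43.6831 exercise | (k=7,j=5): S=116.8256, K−S=33.2844, hold=33.0299 ⇒ V=33.2844 exercise | (k=7,j=6): S=128.2404, K−S=21.8696, hold=21.6195 ⇒ V=21.8696 exercise | (k=7,j=7): S=140.7704, K−S=9.3396, hold=10.0959 ⇒ V=10.0959 continue  boundary S*=128.2404
step 6: (k=6,j=0): S=76.7977, K−S=73.3123, hold=73.0428 ⇒ V=73.3123 exercise | (k=6,j=1): S=84.3014, K−S=65.8086, hold=65.5419 ⇒ V=65.8086 exercise | (k=6,j=2): S=92.5383, K−S=57.5717, hold=57.3081 ⇒ V=57.5717 exercise | (k=6,j=3): S=101.5800, K−S=48.5300, hold=48.2698 ⇒ V=48.5300 exercise | (k=6,j=4): S=111.5051, K−S=38.6049, hold=38.3484 ⇒ V=38.6049 exercise | (k=6,j=5): S=122.4000, K−S=27.7100, hold=27.4577 ⇒ V=27.7100 exercise | (k=6,j=6): S=134.3594, K−S=15.7506, hold=15.8845 ⇒ V=15.8845 continue  boundary S*=122.4000
step 5: (k=5,j=0): S=80.4621, K−S=69.6479, hold=69.3798 ⇒ V=69.6479 exercise | (k=5,j=1): S=88.3239, K−S=61.7861, hold=61.5210 ⇒ V=61.7861 exercise | (k=5,j=2): S=96.9538, K−S=53.1562, hold=52.8943 ⇒ V=53.1562 exercise | (k=5,j=3): S=106.4269, K−S=43.6831, hold=43.4247 ⇒ V=43.6831 exercise | (k=5,j=4): S=116.8256, K−S=33.2844, hold=33.0299 ⇒ V=33.2844 exercise | (k=5,j=5): S=128.2404, K−S=21.8696, hold=21.6871 ⇒ V=21.8696 exercise  boundary S*=128.2404
step 4: (k=4,j=0): S=84.3014, K−S=65.8086, hold=65.5419 ⇒ V=65.8086 exercise | (k=4,j=1): S=92.5383, K−S=57.5717, hold=57.3081 ⇒ V=57.5717 exercise | (k=4,j=2): S=101.5800, K−S=48.5300, hold=48.2698 ⇒ V=48.5300 exercise | (k=4,j=3): S=111.5051, K−S=38.6049, hold=38.3484 ⇒ V=38.6049 exercise | (k=4,j=4): S=122.4000, K−S=27.7100, hold=27.4577 ⇒ V=27.7100 exercise  boundary S*=122.4000
step 3: (k=3,j=0): S=88.3239, K−S=61.7861, hold=61.5210 ⇒ V=61.7861 exercise | (k=3,j=1): S=96.9538, K−S=53.1562, hold=52.8943 ⇒ V=53.1562 exercise | (k=3,j=2): S=106.4269, K−S=43.6831, hold=43.4247 ⇒ V=43.6831 exercise | (k=3,j=3): S=116.8256, K−S=33.2844, hold=33.0299 ⇒ V=33.2844 exercise  boundary S*=116.8256
step 2: (k=2,j=0): S=92.5383, K−S=57.5717, hold=57.3081 ⇒ V=57.5717 exercise | (k=2,j=1): S=101.5800, K−S=48.5300, hold=48.2698 ⇒ V=48.5300 exercise | (k=2,j=2): S=111.5051, K−S=38.6049, hold=38.3484 ⇒ V=38.6049 exercise  boundary S*=111.5051
step 1: (k=1,j=0): S=96.9538, K−S=53.1562, hold=52.8943 ⇒ V=53.1562 exercise | (k=1,j=1): S=106.4269, K−S=43.6831, hold=43.4247 ⇒ V=43.6831 exercise  boundary S*=106.4269
step 0: (k=0,j=0): S=101.5800, K−S=48.5300, hold=48.2698 ⇒ V=48.5300 exercise  boundary S*=101.5800

price = 48.5300
boundary = 101.5800 106.4269 111.5051 116.8256 122.4000 128.2404 122.4000 128.2404 134.3594
tree:
48.5300
53.1562 43.6831
57.5717 48.5300 38.6049
61.7861 53.1562 43.6831 33.2844
65.8086 57.5717 48.5300 38.6049 27.7100
69.6479 61.7861 53.1562 43.6831 33.2844 21.8696
73.3123 65.8086 57.5717 48.5300 38.6049 27.7100 15.8845
76.8098 69.6479 61.7861 53.1562 43.6831 33.2844 21.8696 10.0959
80.1481 73.3123 65.8086 57.5717 48.5300 38.6049 27.7100 15.7506 4.6077
83.3343 76.8098 69.6479 61.7861 53.1562 43.6831 33.2844 21.8696 9.3396 0.0000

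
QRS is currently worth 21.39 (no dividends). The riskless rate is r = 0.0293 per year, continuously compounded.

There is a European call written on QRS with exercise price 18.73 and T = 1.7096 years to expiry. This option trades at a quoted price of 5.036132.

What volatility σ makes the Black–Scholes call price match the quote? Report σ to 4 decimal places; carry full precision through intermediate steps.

sigma = 0.2866

At σ = 0.2866 the Black–Scholes value reproduces the quote:
σ√T = 0.2866·√1.7096 = 0.374734
d₁ = (ln(S/K) + (r+σ²/2)T) / (σ√T) = (ln(21.39/18.73) + (0.0293+0.2866²/2)·1.7096) / 0.374734 = (0.132797 + 0.120304) / 0.374734 = 0.675415
d₂ = d₁ − σ√T = 0.675415 − 0.374734 = 0.300681
e^{−rT} = 0.951143
N(d₁) = 0.750294,  N(d₂) = 0.618171
V = S·N(d₁) − K·e^{−rT}·N(d₂) = 16.048788 − 11.012656 = 5.036132 (matching the quote); vega is positive throughout, so no other σ reproduces this price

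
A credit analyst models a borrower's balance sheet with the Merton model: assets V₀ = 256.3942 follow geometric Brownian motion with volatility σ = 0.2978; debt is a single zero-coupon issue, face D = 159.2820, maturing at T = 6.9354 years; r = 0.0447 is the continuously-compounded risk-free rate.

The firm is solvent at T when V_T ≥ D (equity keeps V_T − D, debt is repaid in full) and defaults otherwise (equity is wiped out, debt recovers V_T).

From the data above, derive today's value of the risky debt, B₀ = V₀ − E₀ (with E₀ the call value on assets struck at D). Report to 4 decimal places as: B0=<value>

Apply the equity-as-call identities (strike 159.2820, horizon 6.9354 years):
d₁ = [ln(V₀/D) + (r + σ²/2)T] / (σ√T)
   = [ln(256.3942/159.2820) + (0.0447 + 0.5·0.2978²)·6.9354] / (0.2978·√6.9354)
   = [0.476040 + 0.617545] / 0.784261 = 1.394415
d₂ = d₁ − σ√T = 1.394415 − 0.784261 = 0.610154
N(d₁) = 0.918404,  N(d₂) = 0.729120,  e^(−rT) = 0.733438
E₀ = V₀·N(d₁) − D·e^(−rT)·N(d₂)
   = 256.3942·0.918404 − 159.2820·0.733438·0.729120 = 150.295079
B₀ = V₀ − E₀ = 256.3942 − 150.295079 = 106.099121

B0=106.0991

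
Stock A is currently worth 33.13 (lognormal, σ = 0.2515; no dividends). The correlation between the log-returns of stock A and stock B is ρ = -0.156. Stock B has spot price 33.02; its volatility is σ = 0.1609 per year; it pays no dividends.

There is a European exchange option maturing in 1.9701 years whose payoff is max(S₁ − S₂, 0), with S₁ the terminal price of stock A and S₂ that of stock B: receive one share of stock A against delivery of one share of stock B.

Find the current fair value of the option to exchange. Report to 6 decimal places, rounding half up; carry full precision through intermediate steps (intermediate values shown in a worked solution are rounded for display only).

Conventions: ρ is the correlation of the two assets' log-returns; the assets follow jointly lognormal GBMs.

exchange price = 5.914391

σ_eff = √(σ₁² + σ₂² − 2ρσ₁σ₂) = √(0.2515² + 0.1609² − 2·-0.156·0.2515·0.1609) = 0.319009
d₁ = (ln(S₁/S₂) + (q₂ − q₁ + σ_eff²/2)T) / (σ_eff√T) = (ln(33.13/33.02) + (0.0 − 0.0 + 0.050883)·1.9701) / 0.447761 = 0.231308
d₂ = d₁ − σ_eff√T = 0.231308 − 0.447761 = -0.216453
N(d₁) = 0.591462,  N(d₂) = 0.414317
V = S₁·e^{−q₁T}·N(d₁) − S₂·e^{−q₂T}·N(d₂) = 19.595147 − 13.680756 = 5.914391
Key observation: the rate r is irrelevant here: denominating values in stock B turns the exchange into a ratio option on S₁/S₂, and discounting at r drops out.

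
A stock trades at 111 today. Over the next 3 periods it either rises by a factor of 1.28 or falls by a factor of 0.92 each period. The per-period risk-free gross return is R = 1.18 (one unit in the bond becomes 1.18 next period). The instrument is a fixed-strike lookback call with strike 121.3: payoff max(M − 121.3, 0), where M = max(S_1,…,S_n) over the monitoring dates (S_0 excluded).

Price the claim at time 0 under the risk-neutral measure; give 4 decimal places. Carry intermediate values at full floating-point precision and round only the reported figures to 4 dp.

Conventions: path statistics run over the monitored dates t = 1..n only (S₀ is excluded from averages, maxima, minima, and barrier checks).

No-arbitrage gives p* = (R−d)/(u−d) = 0.7222: enumerate every path, weight its payoff by its p*-probability, and discount by R^3.
Enumerate all 2^3 = 8 price paths (U = up ×1.28, D = down ×0.92); each path with k up-moves has probability p*^k·(1−p*)^(3−k).
DDD: M=102.1200, payoff=0.0000, prob=0.021433
UDD: M=142.0800, payoff=20.7800, prob=0.055727
DUD: M=130.7136, payoff=9.4136, prob=0.055727
UUD: M=181.8624, payoff=60.5624, prob=0.144890
DDU: M=120.2565, payoff=0.0000, prob=0.055727
UDU: M=167.3134, payoff=46.0134, prob=0.144890
DUU: M=167.3134, payoff=46.0134, prob=0.144890
UUU: M=232.7839, payoff=111.4839, prob=0.376715
Price = Σ prob·payoff / R^3 = 65.788902 / 1.643032 = 40.0412

price = 40.0412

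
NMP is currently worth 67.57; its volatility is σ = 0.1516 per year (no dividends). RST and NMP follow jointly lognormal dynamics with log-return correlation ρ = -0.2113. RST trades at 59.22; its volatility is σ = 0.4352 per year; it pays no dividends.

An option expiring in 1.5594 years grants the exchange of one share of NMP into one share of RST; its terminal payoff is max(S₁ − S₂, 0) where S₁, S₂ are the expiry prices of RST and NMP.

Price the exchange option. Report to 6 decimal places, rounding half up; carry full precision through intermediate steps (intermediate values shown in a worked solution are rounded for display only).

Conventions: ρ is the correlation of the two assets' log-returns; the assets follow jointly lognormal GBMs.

σ_eff = √(σ₁² + σ₂² − 2ρσ₁σ₂) = √(0.4352² + 0.1516² − 2·-0.2113·0.4352·0.1516) = 0.490166
d₁ = (ln(S₁/S₂) + (q₂ − q₁ + σ_eff²/2)T) / (σ_eff√T) = (ln(59.22/67.57) + (0.0 − 0.0 + 0.120132)·1.5594) / 0.612100 = 0.090555
d₂ = d₁ − σ_eff√T = 0.090555 − 0.612100 = -0.521545
N(d₁) = 0.536077,  N(d₂) = 0.300993
V = S₁·e^{−q₁T}·N(d₁) − S₂·e^{−q₂T}·N(d₂) = 31.746464 − 20.338125 = 11.408338
Key observation: r never enters — measured in units of NMP, the claim is a call on S₁/S₂ struck at 1, so only the dividend yields and σ_eff matter.

exchange price = 11.408338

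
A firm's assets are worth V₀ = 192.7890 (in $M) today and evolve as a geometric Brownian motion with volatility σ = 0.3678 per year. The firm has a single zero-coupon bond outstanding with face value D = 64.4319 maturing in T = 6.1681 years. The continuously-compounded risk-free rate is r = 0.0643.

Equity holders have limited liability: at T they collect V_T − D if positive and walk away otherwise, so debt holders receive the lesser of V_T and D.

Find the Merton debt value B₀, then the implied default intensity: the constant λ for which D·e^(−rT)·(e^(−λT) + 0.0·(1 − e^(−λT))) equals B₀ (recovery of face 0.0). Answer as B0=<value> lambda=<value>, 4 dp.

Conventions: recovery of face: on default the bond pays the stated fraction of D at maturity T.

B0=41.6795 lambda=0.0063

Apply the equity-as-call identities (strike 64.4319, horizon 6.1681 years):
d₁ = [ln(V₀/D) + (r + σ²/2)T] / (σ√T)
   = [ln(192.7890/64.4319) + (0.0643 + 0.5·0.3678²)·6.1681] / (0.3678·√6.1681)
   = [1.095987 + 0.813809] / 0.913456 = 2.090739
d₂ = d₁ − σ√T = 2.090739 − 0.913456 = 1.177283
N(d₁) = 0.981724,  N(d₂) = 0.880459,  e^(−rT) = 0.672597
E₀ = V₀·N(d₁) − D·e^(−rT)·N(d₂)
   = 192.7890·0.981724 − 64.4319·0.672597·0.880459 = 151.109454
B₀ = V₀ − E₀ = 192.7890 − 151.109454 = 41.679546
e^(−λT) = (B₀·e^(rT)/D − 0)/(1 − 0) = (41.6795·1.486774/64.4319 − 0)/1 = 0.96175973
λ = −ln(0.96175973)/6.1681 = 0.006321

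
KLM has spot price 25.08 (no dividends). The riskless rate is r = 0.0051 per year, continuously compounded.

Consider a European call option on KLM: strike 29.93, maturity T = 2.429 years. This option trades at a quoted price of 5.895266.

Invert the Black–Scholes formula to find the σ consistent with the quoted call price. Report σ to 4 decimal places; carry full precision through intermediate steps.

sigma = 0.4791

At σ = 0.4791 the Black–Scholes value reproduces the quote:
σ√T = 0.4791·√2.429 = 0.746689
d₁ = (ln(S/K) + (r+σ²/2)T) / (σ√T) = (ln(25.08/29.93) + (0.0051+0.4791²/2)·2.429) / 0.746689 = (-0.176791 + 0.291160) / 0.746689 = 0.153169
d₂ = d₁ − σ√T = 0.153169 − 0.746689 = -0.593520
e^{−rT} = 0.987689
N(d₁) = 0.560868,  N(d₂) = 0.276417
V = S·N(d₁) − K·e^{−rT}·N(d₂) = 14.066558 − 8.171292 = 5.895266 (the observed quote) — the price is monotone increasing in volatility, hence this σ is the only solution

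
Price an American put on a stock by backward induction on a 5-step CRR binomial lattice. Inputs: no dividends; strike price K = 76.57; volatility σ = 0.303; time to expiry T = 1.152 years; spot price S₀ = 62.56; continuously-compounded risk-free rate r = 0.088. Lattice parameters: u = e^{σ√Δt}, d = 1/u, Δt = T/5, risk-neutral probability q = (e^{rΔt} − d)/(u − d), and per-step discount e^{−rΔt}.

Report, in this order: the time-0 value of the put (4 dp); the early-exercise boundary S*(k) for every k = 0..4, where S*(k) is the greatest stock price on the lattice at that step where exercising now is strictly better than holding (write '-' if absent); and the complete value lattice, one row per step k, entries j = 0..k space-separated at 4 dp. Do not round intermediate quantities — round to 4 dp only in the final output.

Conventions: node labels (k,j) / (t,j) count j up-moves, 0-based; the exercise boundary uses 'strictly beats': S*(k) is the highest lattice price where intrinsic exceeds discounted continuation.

price = 14.6988
boundary = - 54.0920 46.7702 54.0920 62.5600
tree:
14.6988
22.4780 8.4706
29.7998 14.1423 3.8435
36.1305 22.4780 7.4069 0.8797
41.6044 29.7998 14.0100 1.9259 0.0000
46.3372 36.1305 22.4780 4.2163 0.0000 0.0000

params: Δt=0.23040 u=1.15655 d=0.86464 q=0.53387 e^(-rΔt)=0.97993
t_5 payoffs: 46.3372 36.1305 22.4780 4.2163 0.0000 0.0000
t_4: node(4,0) S=34.9656 payoff=41.6044 vs cont=40.0675 → 41.6044 [stop]  node(4,1) S=46.7702 payoff=29.7998 vs cont=28.2630 → 29.7998 [stop]  node(4,2) S=62.5600 payoff=14.0100 vs cont=12.4732 → 14.0100 [stop]  node(4,3) S=83.6805 payoff=0.0000 vs cont=1.9259 → 1.9259 [wait]  node(4,4) S=111.9314 payoff=0.0000 vs cont=0.0000 → 0.0000 [wait]  ⇒ S*(4)=62.5600
t_3: node(3,0) S=40.4395 payoff=36.1305 vs cont=34.5937 → 36.1305 [stop]  node(3,1) S=54.0920 payoff=22.4780 vs cont=20.9412 → 22.4780 [stop]  node(3,2) S=72.3537 payoff=4.2163 vs cont=7.4069 → 7.4069 [wait]  node(3,3) S=96.7806 payoff=0.0000 vs cont=0.8797 → 0.8797 [wait]  ⇒ S*(3)=54.0920
t_2: node(2,0) S=46.7702 payoff=29.7998 vs cont=28.2630 → 29.7998 [stop]  node(2,1) S=62.5600 payoff=14.0100 vs cont=14.1423 → 14.1423 [wait]  node(2,2) S=83.6805 payoff=0.0000 vs cont=3.8435 → 3.8435 [wait]  ⇒ S*(2)=46.7702
t_1: node(1,0) S=54.0920 payoff=22.4780 vs cont=21.0104 → 22.4780 [stop]  node(1,1) S=72.3537 payoff=4.2163 vs cont=8.4706 → 8.4706 [wait]  ⇒ S*(1)=54.0920
t_0: node(0,0) S=62.5600 payoff=14.0100 vs cont=14.6988 → 14.6988 [wait]  ⇒ S*(0)=-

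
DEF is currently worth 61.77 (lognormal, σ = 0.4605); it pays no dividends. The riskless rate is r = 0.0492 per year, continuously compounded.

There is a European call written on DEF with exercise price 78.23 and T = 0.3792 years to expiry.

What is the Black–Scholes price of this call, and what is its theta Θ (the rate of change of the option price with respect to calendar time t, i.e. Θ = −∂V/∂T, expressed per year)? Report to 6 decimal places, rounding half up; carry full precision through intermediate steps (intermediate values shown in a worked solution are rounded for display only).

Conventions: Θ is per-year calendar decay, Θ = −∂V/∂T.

σ√T = 0.4605·√0.3792 = 0.283572
d₁ = (ln(S/K) + (r+σ²/2)T) / (σ√T) = (ln(61.77/78.23) + (0.0492+0.4605²/2)·0.3792) / 0.283572 = (-0.236235 + 0.058863) / 0.283572 = -0.625492
d₂ = d₁ − σ√T = -0.625492 − 0.283572 = -0.909064
e^{−rT} = 0.981516
N(d₁) = 0.265824,  N(d₂) = 0.181658
Call price V = S·N(d₁) − K·e^{−rT}·N(d₂) = 16.419960 − 13.948444 = 2.471516
φ(d₁) = (1/√(2π))·e^{−d₁²/2} = 0.328060
Θ = −S·φ(d₁)·σ/(2√T) − r·K·e^{−rT}·N(d₂) = −7.576986 − 0.686263 = -8.263249

price = 2.471516
Θ = -8.263249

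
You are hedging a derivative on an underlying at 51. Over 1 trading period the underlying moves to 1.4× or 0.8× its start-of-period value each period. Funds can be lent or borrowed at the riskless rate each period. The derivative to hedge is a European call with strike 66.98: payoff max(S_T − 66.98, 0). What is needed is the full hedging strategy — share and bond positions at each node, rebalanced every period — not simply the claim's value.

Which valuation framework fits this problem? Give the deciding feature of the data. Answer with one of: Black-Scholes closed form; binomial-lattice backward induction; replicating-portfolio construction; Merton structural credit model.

Key observation: the mandate to exhibit the hedge at every date and state singles out the replicating-portfolio construction on the 1-period tree with factors 1.4 and 0.8 from 51.

framework: replicating-portfolio construction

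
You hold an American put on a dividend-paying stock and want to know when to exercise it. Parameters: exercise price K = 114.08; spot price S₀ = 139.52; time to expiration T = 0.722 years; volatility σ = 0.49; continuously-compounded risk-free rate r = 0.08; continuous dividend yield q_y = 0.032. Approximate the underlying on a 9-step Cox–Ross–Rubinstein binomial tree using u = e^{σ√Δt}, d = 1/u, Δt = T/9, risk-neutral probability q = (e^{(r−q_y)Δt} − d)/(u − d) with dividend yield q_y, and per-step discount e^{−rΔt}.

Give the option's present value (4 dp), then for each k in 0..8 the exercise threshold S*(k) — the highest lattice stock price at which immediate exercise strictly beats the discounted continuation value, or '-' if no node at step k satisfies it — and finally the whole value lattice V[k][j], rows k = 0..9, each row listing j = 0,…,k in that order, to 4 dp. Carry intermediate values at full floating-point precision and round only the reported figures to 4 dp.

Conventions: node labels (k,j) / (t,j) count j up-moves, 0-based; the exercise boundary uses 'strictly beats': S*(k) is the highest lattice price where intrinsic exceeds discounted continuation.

params: Δt=0.08022 u=1.14888 d=0.87041 q=0.47921 e^(-rΔt)=0.99360
t_9 payoffs: 74.0696 61.2695 44.3743 22.0742 0.0000 0.0000 0.0000 0.0000 0.0000 0.0000
t_8: node(8,0) S=45.9671 payoff=68.1129 vs cont=67.5010 → 68.1129 [stop]  node(8,1) S=60.6728 payoff=53.4072 vs cont=52.8329 → 53.4072 [stop]  node(8,2) S=80.0833 payoff=33.9967 vs cont=33.4723 → 33.9967 [stop]  node(8,3) S=105.7034 payoff=8.3766 vs cont=11.4224 → 11.4224 [wait]  node(8,4) S=139.5200 payoff=0.0000 vs cont=0.0000 → 0.0000 [wait]  node(8,5) S=184.1551 payoff=0.0000 vs cont=0.0000 → 0.0000 [wait]  node(8,6) S=243.0699 payoff=0.0000 vs cont=0.0000 → 0.0000 [wait]  node(8,7) S=320.8327 payoff=0.0000 vs cont=0.0000 → 0.0000 [wait]  node(8,8) S=423.4732 payoff=0.0000 vs cont=0.0000 → 0.0000 [wait]  ⇒ S*(8)=80.0833
t_7: node(7,0) S=52.8105 payoff=61.2695 vs cont=60.6751 → 61.2695 [stop]  node(7,1) S=69.7057 payoff=44.3743 vs cont=43.8233 → 44.3743 [stop]  node(7,2) S=92.0058 payoff=22.0742 vs cont=23.0305 → 23.0305 [wait]  node(7,3) S=121.4403 payoff=0.0000 vs cont=5.9106 → 5.9106 [wait]  node(7,4) S=160.2914 payoff=0.0000 vs cont=0.0000 → 0.0000 [wait]  node(7,5) S=211.5717 payoff=0.0000 vs cont=0.0000 → 0.0000 [wait]  node(7,6) S=279.2575 payoff=0.0000 vs cont=0.0000 → 0.0000 [wait]  node(7,7) S=368.5974 payoff=0.0000 vs cont=0.0000 → 0.0000 [wait]  ⇒ S*(7)=69.7057
t_6: node(6,0) S=60.6728 payoff=53.4072 vs cont=52.8329 → 53.4072 [stop]  node(6,1) S=80.0833 payoff=33.9967 vs cont=33.9276 → 33.9967 [stop]  node(6,2) S=105.7034 payoff=8.3766 vs cont=14.7315 → 14.7315 [wait]  node(6,3) S=139.5200 payoff=0.0000 vs cont=3.0584 → 3.0584 [wait]  node(6,4) S=184.1551 payoff=0.0000 vs cont=0.0000 → 0.0000 [wait]  node(6,5) S=243.0699 payoff=0.0000 vs cont=0.0000 → 0.0000 [wait]  node(6,6) S=320.8327 payoff=0.0000 vs cont=0.0000 → 0.0000 [wait]  ⇒ S*(6)=80.0833
t_5: node(5,0) S=69.7057 payoff=44.3743 vs cont=43.8233 → 44.3743 [stop]  node(5,1) S=92.0058 payoff=22.0742 vs cont=24.6062 → 24.6062 [wait]  node(5,2) S=121.4403 payoff=0.0000 vs cont=9.0792 → 9.0792 [wait]  node(5,3) S=160.2914 payoff=0.0000 vs cont=1.5826 → 1.5826 [wait]  node(5,4) S=211.5717 payoff=0.0000 vs cont=0.0000 → 0.0000 [wait]  node(5,5) S=279.2575 payoff=0.0000 vs cont=0.0000 → 0.0000 [wait]  ⇒ S*(5)=69.7057
t_4: node(4,0) S=80.0833 payoff=33.9967 vs cont=34.6779 → 34.6779 [wait]  node(4,1) S=105.7034 payoff=8.3766 vs cont=17.0556 → 17.0556 [wait]  node(4,2) S=139.5200 payoff=0.0000 vs cont=5.4516 → 5.4516 [wait]  node(4,3) S=184.1551 payoff=0.0000 vs cont=0.8189 → 0.8189 [wait]  node(4,4) S=243.0699 payoff=0.0000 vs cont=0.0000 → 0.0000 [wait]  ⇒ S*(4)=-
t_3: node(3,0) S=92.0058 payoff=22.0742 vs cont=26.0652 → 26.0652 [wait]  node(3,1) S=121.4403 payoff=0.0000 vs cont=11.4213 → 11.4213 [wait]  node(3,2) S=160.2914 payoff=0.0000 vs cont=3.2109 → 3.2109 [wait]  node(3,3) S=211.5717 payoff=0.0000 vs cont=0.4238 → 0.4238 [wait]  ⇒ S*(3)=-
t_2: node(2,0) S=105.7034 payoff=8.3766 vs cont=18.9258 → 18.9258 [wait]  node(2,1) S=139.5200 payoff=0.0000 vs cont=7.4388 → 7.4388 [wait]  node(2,2) S=184.1551 payoff=0.0000 vs cont=1.8633 → 1.8633 [wait]  ⇒ S*(2)=-
t_1: node(1,0) S=121.4403 payoff=0.0000 vs cont=13.3352 → 13.3352 [wait]  node(1,1) S=160.2914 payoff=0.0000 vs cont=4.7364 → 4.7364 [wait]  ⇒ S*(1)=-
t_0: node(0,0) S=139.5200 payoff=0.0000 vs cont=9.1556 → 9.1556 [wait]  ⇒ S*(0)=-

price = 9.1556
boundary = - - - - - 69.7057 80.0833 69.7057 80.0833
tree:
9.1556
13.3352 4.7364
18.9258 7.4388 1.8633
26.0652 11.4213 3.2109 0.4238
34.6779 17.0556 5.4516 0.8189 0.0000
44.3743 24.6062 9.0792 1.5826 0.0000 0.0000
53.4072 33.9967 14.7315 3.0584 0.0000 0.0000 0.0000
61.2695 44.3743 23.0305 5.9106 0.0000 0.0000 0.0000 0.0000
68.1129 53.4072 33.9967 11.4224 0.0000 0.0000 0.0000 0.0000 0.0000
74.0696 61.2695 44.3743 22.0742 0.0000 0.0000 0.0000 0.0000 0.0000 0.0000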